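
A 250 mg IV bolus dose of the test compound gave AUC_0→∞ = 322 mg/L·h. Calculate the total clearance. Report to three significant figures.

CL = 0.776 L/h

CL = Dose_iv / AUC_0→∞
   = 250 / 322 = 0.776398 L/h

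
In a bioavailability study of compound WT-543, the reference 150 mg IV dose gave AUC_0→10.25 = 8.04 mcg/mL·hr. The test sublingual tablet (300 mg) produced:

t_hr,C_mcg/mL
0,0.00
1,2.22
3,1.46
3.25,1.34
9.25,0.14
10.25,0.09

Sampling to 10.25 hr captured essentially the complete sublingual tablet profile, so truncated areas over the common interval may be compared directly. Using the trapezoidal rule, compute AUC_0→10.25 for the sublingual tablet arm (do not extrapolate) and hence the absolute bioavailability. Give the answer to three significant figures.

Trapezoidal AUC_0→10.25 (sublingual tablet):
  [0→1]: (0.00+2.22)/2 × 1 = 1.11
  [1→3]: (2.22+1.46)/2 × 2 = 3.68
  [3→3.25]: (1.46+1.34)/2 × 0.25 = 0.35
  [3.25→9.25]: (1.34+0.14)/2 × 6 = 4.44
  [9.25→10.25]: (0.14+0.09)/2 × 1 = 0.115
  Sum = 9.695 mcg/mL·hr
F = (AUC_ev/D_ev)/(AUC_iv/D_iv) = (9.695/300)/(8.04/150) = 0.0323167/0.0536 = 0.6029

F = 0.603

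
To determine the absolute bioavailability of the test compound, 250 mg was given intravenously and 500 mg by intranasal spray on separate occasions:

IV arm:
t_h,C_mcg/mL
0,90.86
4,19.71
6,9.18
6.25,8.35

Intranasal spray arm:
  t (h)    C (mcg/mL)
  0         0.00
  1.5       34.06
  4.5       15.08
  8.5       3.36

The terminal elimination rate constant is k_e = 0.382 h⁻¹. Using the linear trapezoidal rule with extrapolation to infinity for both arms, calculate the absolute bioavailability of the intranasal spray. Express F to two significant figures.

F = 0.26

Trapezoidal AUC_0→6.25 (IV):
  [0→4]: (90.86+19.71)/2 × 4 = 221.14
  [4→6]: (19.71+9.18)/2 × 2 = 28.89
  [6→6.25]: (9.18+8.35)/2 × 0.25 = 2.19125
  Sum = 252.22125 mcg/mL·h
IV tail: 8.35/0.382 = 21.859; AUC_iv,0→∞ = 252.22125 + 21.859 = 274.08025 mcg/mL·h
Trapezoidal AUC_0→8.5 (intranasal spray):
  [0→1.5]: (0.00+34.06)/2 × 1.5 = 25.545
  [1.5→4.5]: (34.06+15.08)/2 × 3 = 73.71
  [4.5→8.5]: (15.08+3.36)/2 × 4 = 36.88
  Sum = 136.135 mcg/mL·h
intranasal spray tail: 3.36/0.382 = 8.796; AUC_ev,0→∞ = 136.135 + 8.796 = 144.931 mcg/mL·h
F = (AUC_ev/D_ev)/(AUC_iv/D_iv) = (144.931/500)/(274.08025/250) = 0.289862/1.096321 = 0.2644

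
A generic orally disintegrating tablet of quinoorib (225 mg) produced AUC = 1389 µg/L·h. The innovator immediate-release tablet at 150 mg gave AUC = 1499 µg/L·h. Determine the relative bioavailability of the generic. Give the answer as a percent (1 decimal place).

F_rel = (AUC_test/D_test) / (AUC_ref/D_ref)
      = (1389/225) / (1499/150)
      = 6.17333 / 9.99333 = 0.6177 = 61.77%

F_rel = 61.8%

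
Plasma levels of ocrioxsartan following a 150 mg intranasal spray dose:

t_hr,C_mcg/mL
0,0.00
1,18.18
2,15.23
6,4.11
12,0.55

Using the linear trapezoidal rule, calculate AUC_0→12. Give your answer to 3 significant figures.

AUC = 78.5 mcg/mL·hr

Trapezoidal AUC_0→12:
  [0→1]: (0.00+18.18)/2 × 1 = 9.09
  [1→2]: (18.18+15.23)/2 × 1 = 16.705
  [2→6]: (15.23+4.11)/2 × 4 = 38.68
  [6→12]: (4.11+0.55)/2 × 6 = 13.98
  Sum = 78.455 mcg/mL·hr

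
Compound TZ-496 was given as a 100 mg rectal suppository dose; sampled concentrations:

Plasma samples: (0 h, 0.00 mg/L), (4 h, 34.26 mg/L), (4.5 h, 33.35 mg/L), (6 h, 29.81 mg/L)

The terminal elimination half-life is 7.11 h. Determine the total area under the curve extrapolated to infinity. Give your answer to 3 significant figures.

Trapezoidal AUC_0→6:
  [0→4]: (0.00+34.26)/2 × 4 = 68.52
  [4→4.5]: (34.26+33.35)/2 × 0.5 = 16.9025
  [4.5→6]: (33.35+29.81)/2 × 1.5 = 47.37
  Sum = 132.7925 mg/L·h
k_e = ln2 / t½ = 0.693147 / 7.11 = 0.0975 h^-1
Extrapolated tail: C_last / k_e = 29.81 / 0.0975 = 305.744
AUC_0→∞ = 132.7925 + 305.744 = 438.5365 mg/L·h

AUC = 439 mg/L·h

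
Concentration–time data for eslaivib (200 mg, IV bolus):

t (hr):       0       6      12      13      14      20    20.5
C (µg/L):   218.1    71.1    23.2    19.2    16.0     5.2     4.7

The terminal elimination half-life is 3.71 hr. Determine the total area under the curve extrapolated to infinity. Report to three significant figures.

Trapezoidal AUC_0→20.5:
  [0→6]: (218.1+71.1)/2 × 6 = 867.6
  [6→12]: (71.1+23.2)/2 × 6 = 282.9
  [12→13]: (23.2+19.2)/2 × 1 = 21.2
  [13→14]: (19.2+16.0)/2 × 1 = 17.6
  [14→20]: (16.0+5.2)/2 × 6 = 63.6
  [20→20.5]: (5.2+4.7)/2 × 0.5 = 2.475
  Sum = 1255.375 µg/L·hr
k_e = ln2 / t½ = 0.693147 / 3.71 = 0.1868 hr^-1
Extrapolated tail: C_last / k_e = 4.7 / 0.1868 = 25.161
AUC_0→∞ = 1255.375 + 25.161 = 1280.536 µg/L·hr

AUC = 1280 µg/L·hr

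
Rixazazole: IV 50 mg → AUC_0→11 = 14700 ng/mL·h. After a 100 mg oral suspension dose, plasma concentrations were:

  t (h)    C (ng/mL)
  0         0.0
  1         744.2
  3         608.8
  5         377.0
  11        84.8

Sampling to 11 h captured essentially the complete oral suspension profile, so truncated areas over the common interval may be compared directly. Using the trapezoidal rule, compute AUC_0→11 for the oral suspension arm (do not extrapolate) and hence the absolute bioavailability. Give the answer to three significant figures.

Trapezoidal AUC_0→11 (oral suspension):
  [0→1]: (0.0+744.2)/2 × 1 = 372.1
  [1→3]: (744.2+608.8)/2 × 2 = 1353.0
  [3→5]: (608.8+377.0)/2 × 2 = 985.8
  [5→11]: (377.0+84.8)/2 × 6 = 1385.4
  Sum = 4096.3 ng/mL·h
F = (AUC_ev/D_ev)/(AUC_iv/D_iv) = (4096.3/100)/(14700/50) = 40.963/294 = 0.1393

F = 0.139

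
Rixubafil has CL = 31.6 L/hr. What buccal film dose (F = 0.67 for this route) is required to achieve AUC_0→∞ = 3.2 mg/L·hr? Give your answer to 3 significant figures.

Dose = CL × AUC_0→∞ / F
     = 31.6 × 3.2 / 0.67 = 150.925 mg

Dose = 151 mg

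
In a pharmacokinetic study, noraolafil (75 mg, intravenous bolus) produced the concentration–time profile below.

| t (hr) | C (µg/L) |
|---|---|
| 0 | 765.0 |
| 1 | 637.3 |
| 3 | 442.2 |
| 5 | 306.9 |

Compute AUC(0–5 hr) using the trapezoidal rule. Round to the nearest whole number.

Trapezoidal AUC_0→5:
  [0→1]: (765.0+637.3)/2 × 1 = 701.15
  [1→3]: (637.3+442.2)/2 × 2 = 1079.5
  [3→5]: (442.2+306.9)/2 × 2 = 749.1
  Sum = 2529.75 µg/L·hr

AUC = 2530 µg/L·hr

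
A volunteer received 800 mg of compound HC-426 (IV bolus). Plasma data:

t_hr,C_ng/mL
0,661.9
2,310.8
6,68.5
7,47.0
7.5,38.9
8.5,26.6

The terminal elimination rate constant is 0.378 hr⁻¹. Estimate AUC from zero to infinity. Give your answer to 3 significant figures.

AUC = 1910 ng/mL·hr

Trapezoidal AUC_0→8.5:
  [0→2]: (661.9+310.8)/2 × 2 = 972.7
  [2→6]: (310.8+68.5)/2 × 4 = 758.6
  [6→7]: (68.5+47.0)/2 × 1 = 57.75
  [7→7.5]: (47.0+38.9)/2 × 0.5 = 21.475
  [7.5→8.5]: (38.9+26.6)/2 × 1 = 32.75
  Sum = 1843.275 ng/mL·hr
Extrapolated tail: C_last / k_e = 26.6 / 0.378 = 70.370
AUC_0→∞ = 1843.275 + 70.370 = 1913.645 ng/mL·hr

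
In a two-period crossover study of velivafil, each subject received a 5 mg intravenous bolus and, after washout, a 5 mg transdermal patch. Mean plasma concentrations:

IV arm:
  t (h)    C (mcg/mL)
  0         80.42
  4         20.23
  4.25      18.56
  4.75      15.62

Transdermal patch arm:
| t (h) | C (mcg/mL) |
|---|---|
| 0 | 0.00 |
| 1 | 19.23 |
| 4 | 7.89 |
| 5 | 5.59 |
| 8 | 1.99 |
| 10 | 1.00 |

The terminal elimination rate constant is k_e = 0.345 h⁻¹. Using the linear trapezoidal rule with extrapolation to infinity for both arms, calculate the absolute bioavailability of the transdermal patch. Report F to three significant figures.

F = 0.286

Trapezoidal AUC_0→4.75 (IV):
  [0→4]: (80.42+20.23)/2 × 4 = 201.3
  [4→4.25]: (20.23+18.56)/2 × 0.25 = 4.84875
  [4.25→4.75]: (18.56+15.62)/2 × 0.5 = 8.545
  Sum = 214.69375 mcg/mL·h
IV tail: 15.62/0.345 = 45.275; AUC_iv,0→∞ = 214.69375 + 45.275 = 259.96875 mcg/mL·h
Trapezoidal AUC_0→10 (transdermal patch):
  [0→1]: (0.00+19.23)/2 × 1 = 9.615
  [1→4]: (19.23+7.89)/2 × 3 = 40.68
  [4→5]: (7.89+5.59)/2 × 1 = 6.74
  [5→8]: (5.59+1.99)/2 × 3 = 11.37
  [8→10]: (1.99+1.00)/2 × 2 = 2.99
  Sum = 71.395 mcg/mL·h
transdermal patch tail: 1.00/0.345 = 2.899; AUC_ev,0→∞ = 71.395 + 2.899 = 74.294 mcg/mL·h
F = (AUC_ev/D_ev)/(AUC_iv/D_iv) = (74.294/5)/(259.96875/5) = 14.8588/51.99375 = 0.2858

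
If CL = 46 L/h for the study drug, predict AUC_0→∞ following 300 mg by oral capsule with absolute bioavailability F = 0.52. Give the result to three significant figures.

AUC = 3.39 mg/L·h

AUC_0→∞ = F × Dose / CL
        = 0.52 × 300 / 46 = 3.3913 mg/L·h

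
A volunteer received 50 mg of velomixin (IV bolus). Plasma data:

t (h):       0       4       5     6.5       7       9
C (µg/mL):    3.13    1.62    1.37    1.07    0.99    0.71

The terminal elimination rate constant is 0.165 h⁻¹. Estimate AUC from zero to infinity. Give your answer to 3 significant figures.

AUC = 19.3 µg/mL·h

Trapezoidal AUC_0→9:
  [0→4]: (3.13+1.62)/2 × 4 = 9.5
  [4→5]: (1.62+1.37)/2 × 1 = 1.495
  [5→6.5]: (1.37+1.07)/2 × 1.5 = 1.83
  [6.5→7]: (1.07+0.99)/2 × 0.5 = 0.515
  [7→9]: (0.99+0.71)/2 × 2 = 1.7
  Sum = 15.04 µg/mL·h
Extrapolated tail: C_last / k_e = 0.71 / 0.165 = 4.303
AUC_0→∞ = 15.04 + 4.303 = 19.343 µg/mL·h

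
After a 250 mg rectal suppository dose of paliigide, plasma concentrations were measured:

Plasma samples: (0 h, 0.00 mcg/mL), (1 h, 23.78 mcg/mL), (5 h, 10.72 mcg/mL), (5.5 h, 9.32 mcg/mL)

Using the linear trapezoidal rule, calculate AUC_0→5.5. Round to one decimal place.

Trapezoidal AUC_0→5.5:
  [0→1]: (0.00+23.78)/2 × 1 = 11.89
  [1→5]: (23.78+10.72)/2 × 4 = 69.0
  [5→5.5]: (10.72+9.32)/2 × 0.5 = 5.01
  Sum = 85.9 mcg/mL·h

AUC = 85.9 mcg/mL·h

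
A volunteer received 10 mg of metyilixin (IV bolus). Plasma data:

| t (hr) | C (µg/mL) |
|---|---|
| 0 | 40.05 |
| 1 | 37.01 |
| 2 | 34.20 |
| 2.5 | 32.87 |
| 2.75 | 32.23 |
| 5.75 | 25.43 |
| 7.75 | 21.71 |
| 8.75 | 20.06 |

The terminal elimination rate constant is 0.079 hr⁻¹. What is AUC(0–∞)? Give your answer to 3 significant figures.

Trapezoidal AUC_0→8.75:
  [0→1]: (40.05+37.01)/2 × 1 = 38.53
  [1→2]: (37.01+34.20)/2 × 1 = 35.605
  [2→2.5]: (34.20+32.87)/2 × 0.5 = 16.7675
  [2.5→2.75]: (32.87+32.23)/2 × 0.25 = 8.1375
  [2.75→5.75]: (32.23+25.43)/2 × 3 = 86.49
  [5.75→7.75]: (25.43+21.71)/2 × 2 = 47.14
  [7.75→8.75]: (21.71+20.06)/2 × 1 = 20.885
  Sum = 253.555 µg/mL·hr
Extrapolated tail: C_last / k_e = 20.06 / 0.079 = 253.924
AUC_0→∞ = 253.555 + 253.924 = 507.479 µg/mL·hr

AUC = 507 µg/mL·hr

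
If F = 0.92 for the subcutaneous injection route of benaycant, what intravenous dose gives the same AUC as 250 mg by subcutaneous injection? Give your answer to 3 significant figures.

D_iv = 230 mg

Systemic exposure from an extravascular dose = F × D_ev, so the equivalent IV dose is F × D_ev.
D_iv = F × D_ev = 0.92 × 250 = 230 mg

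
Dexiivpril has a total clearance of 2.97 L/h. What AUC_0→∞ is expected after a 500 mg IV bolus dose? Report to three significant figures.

AUC_0→∞ = Dose_iv / CL
        = 500 / 2.97 = 168.35 mg/L·h

AUC = 168 mg/L·h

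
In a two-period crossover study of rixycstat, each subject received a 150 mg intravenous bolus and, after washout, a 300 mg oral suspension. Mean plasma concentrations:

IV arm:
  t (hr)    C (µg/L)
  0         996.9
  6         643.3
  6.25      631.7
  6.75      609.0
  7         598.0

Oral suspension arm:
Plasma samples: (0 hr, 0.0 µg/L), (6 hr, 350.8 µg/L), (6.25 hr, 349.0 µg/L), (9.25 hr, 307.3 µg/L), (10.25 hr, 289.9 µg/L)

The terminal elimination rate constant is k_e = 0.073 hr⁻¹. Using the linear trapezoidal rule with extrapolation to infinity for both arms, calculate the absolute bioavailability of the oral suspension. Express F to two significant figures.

F = 0.23

Trapezoidal AUC_0→7 (IV):
  [0→6]: (996.9+643.3)/2 × 6 = 4920.6
  [6→6.25]: (643.3+631.7)/2 × 0.25 = 159.375
  [6.25→6.75]: (631.7+609.0)/2 × 0.5 = 310.175
  [6.75→7]: (609.0+598.0)/2 × 0.25 = 150.875
  Sum = 5541.025 µg/L·hr
IV tail: 598.0/0.073 = 8191.781; AUC_iv,0→∞ = 5541.025 + 8191.781 = 13732.806 µg/L·hr
Trapezoidal AUC_0→10.25 (oral suspension):
  [0→6]: (0.0+350.8)/2 × 6 = 1052.4
  [6→6.25]: (350.8+349.0)/2 × 0.25 = 87.475
  [6.25→9.25]: (349.0+307.3)/2 × 3 = 984.45
  [9.25→10.25]: (307.3+289.9)/2 × 1 = 298.6
  Sum = 2422.925 µg/L·hr
oral suspension tail: 289.9/0.073 = 3971.233; AUC_ev,0→∞ = 2422.925 + 3971.233 = 6394.158 µg/L·hr
F = (AUC_ev/D_ev)/(AUC_iv/D_iv) = (6394.158/300)/(13732.806/150) = 21.31386/91.55204 = 0.2328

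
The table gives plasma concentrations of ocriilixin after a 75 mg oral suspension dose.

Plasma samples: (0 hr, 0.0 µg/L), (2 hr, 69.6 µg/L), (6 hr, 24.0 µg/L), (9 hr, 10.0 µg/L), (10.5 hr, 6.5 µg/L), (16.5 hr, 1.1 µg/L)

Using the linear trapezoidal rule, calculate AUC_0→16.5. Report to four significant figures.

AUC = 343.0 µg/L·hr

Trapezoidal AUC_0→16.5:
  [0→2]: (0.0+69.6)/2 × 2 = 69.6
  [2→6]: (69.6+24.0)/2 × 4 = 187.2
  [6→9]: (24.0+10.0)/2 × 3 = 51.0
  [9→10.5]: (10.0+6.5)/2 × 1.5 = 12.375
  [10.5→16.5]: (6.5+1.1)/2 × 6 = 22.8
  Sum = 342.975 µg/L·hr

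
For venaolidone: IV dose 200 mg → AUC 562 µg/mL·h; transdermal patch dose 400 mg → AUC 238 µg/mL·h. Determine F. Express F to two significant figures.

F = 0.21

F = (AUC_ev / D_ev) / (AUC_iv / D_iv)
  = (238/400) / (562/200)
  = 0.595 / 2.81 = 0.2117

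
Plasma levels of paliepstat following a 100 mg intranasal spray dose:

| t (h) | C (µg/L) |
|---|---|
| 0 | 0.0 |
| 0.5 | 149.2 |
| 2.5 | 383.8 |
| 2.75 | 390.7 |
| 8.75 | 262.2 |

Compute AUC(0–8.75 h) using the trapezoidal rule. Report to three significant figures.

Trapezoidal AUC_0→8.75:
  [0→0.5]: (0.0+149.2)/2 × 0.5 = 37.3
  [0.5→2.5]: (149.2+383.8)/2 × 2 = 533.0
  [2.5→2.75]: (383.8+390.7)/2 × 0.25 = 96.8125
  [2.75→8.75]: (390.7+262.2)/2 × 6 = 1958.7
  Sum = 2625.8125 µg/L·h

AUC = 2630 µg/L·h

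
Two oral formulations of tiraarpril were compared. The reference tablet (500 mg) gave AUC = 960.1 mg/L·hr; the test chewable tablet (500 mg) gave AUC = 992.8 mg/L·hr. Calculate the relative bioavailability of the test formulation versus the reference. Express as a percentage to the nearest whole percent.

F_rel = (AUC_test/D_test) / (AUC_ref/D_ref)
      = (992.8/500) / (960.1/500)
      = 1.9856 / 1.9202 = 1.0341 = 103.41%

F_rel = 103%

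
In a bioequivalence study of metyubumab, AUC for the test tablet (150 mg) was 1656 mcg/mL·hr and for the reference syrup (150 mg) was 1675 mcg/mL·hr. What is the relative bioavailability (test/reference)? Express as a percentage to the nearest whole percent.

F_rel = (AUC_test/D_test) / (AUC_ref/D_ref)
      = (1656/150) / (1675/150)
      = 11.04 / 11.1667 = 0.9887 = 98.87%

F_rel = 99%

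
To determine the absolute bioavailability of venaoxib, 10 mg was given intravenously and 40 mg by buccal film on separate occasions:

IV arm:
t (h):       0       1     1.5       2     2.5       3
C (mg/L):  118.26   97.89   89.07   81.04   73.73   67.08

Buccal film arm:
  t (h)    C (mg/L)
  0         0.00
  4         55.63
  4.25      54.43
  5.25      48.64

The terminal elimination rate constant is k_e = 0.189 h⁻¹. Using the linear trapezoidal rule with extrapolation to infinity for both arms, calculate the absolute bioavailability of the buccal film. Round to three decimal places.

Trapezoidal AUC_0→3 (IV):
  [0→1]: (118.26+97.89)/2 × 1 = 108.075
  [1→1.5]: (97.89+89.07)/2 × 0.5 = 46.74
  [1.5→2]: (89.07+81.04)/2 × 0.5 = 42.5275
  [2→2.5]: (81.04+73.73)/2 × 0.5 = 38.6925
  [2.5→3]: (73.73+67.08)/2 × 0.5 = 35.2025
  Sum = 271.2375 mg/L·h
IV tail: 67.08/0.189 = 354.921; AUC_iv,0→∞ = 271.2375 + 354.921 = 626.1585 mg/L·h
Trapezoidal AUC_0→5.25 (buccal film):
  [0→4]: (0.00+55.63)/2 × 4 = 111.26
  [4→4.25]: (55.63+54.43)/2 × 0.25 = 13.7575
  [4.25→5.25]: (54.43+48.64)/2 × 1 = 51.535
  Sum = 176.5525 mg/L·h
buccal film tail: 48.64/0.189 = 257.354; AUC_ev,0→∞ = 176.5525 + 257.354 = 433.9065 mg/L·h
F = (AUC_ev/D_ev)/(AUC_iv/D_iv) = (433.9065/40)/(626.1585/10) = 10.8477/62.61585 = 0.1732

F = 0.173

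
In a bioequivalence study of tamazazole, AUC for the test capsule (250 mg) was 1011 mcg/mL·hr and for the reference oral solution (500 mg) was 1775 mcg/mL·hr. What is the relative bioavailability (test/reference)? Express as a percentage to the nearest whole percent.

F_rel = (AUC_test/D_test) / (AUC_ref/D_ref)
      = (1011/250) / (1775/500)
      = 4.044 / 3.55 = 1.1392 = 113.92%

F_rel = 114%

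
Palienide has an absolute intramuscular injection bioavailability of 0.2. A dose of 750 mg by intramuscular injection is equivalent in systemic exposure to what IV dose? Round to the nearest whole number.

Systemic exposure from an extravascular dose = F × D_ev, so the equivalent IV dose is F × D_ev.
D_iv = F × D_ev = 0.2 × 750 = 150 mg

D_iv = 150 mg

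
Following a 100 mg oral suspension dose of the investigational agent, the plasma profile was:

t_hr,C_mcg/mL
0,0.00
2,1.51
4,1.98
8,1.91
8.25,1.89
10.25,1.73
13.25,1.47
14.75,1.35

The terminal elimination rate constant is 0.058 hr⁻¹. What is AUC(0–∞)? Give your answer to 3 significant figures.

Trapezoidal AUC_0→14.75:
  [0→2]: (0.00+1.51)/2 × 2 = 1.51
  [2→4]: (1.51+1.98)/2 × 2 = 3.49
  [4→8]: (1.98+1.91)/2 × 4 = 7.78
  [8→8.25]: (1.91+1.89)/2 × 0.25 = 0.475
  [8.25→10.25]: (1.89+1.73)/2 × 2 = 3.62
  [10.25→13.25]: (1.73+1.47)/2 × 3 = 4.8
  [13.25→14.75]: (1.47+1.35)/2 × 1.5 = 2.115
  Sum = 23.79 mcg/mL·hr
Extrapolated tail: C_last / k_e = 1.35 / 0.058 = 23.276
AUC_0→∞ = 23.79 + 23.276 = 47.066 mcg/mL·hr

AUC = 47.1 mcg/mL·hr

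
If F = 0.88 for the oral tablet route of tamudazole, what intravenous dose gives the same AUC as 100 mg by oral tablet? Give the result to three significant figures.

D_iv = 88.0 mg

Systemic exposure from an extravascular dose = F × D_ev, so the equivalent IV dose is F × D_ev.
D_iv = F × D_ev = 0.88 × 100 = 88 mg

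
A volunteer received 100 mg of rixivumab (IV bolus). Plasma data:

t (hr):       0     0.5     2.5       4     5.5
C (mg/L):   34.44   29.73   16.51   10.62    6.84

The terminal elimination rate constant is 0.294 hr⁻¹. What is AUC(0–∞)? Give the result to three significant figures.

Trapezoidal AUC_0→5.5:
  [0→0.5]: (34.44+29.73)/2 × 0.5 = 16.0425
  [0.5→2.5]: (29.73+16.51)/2 × 2 = 46.24
  [2.5→4]: (16.51+10.62)/2 × 1.5 = 20.3475
  [4→5.5]: (10.62+6.84)/2 × 1.5 = 13.095
  Sum = 95.725 mg/L·hr
Extrapolated tail: C_last / k_e = 6.84 / 0.294 = 23.265
AUC_0→∞ = 95.725 + 23.265 = 118.99 mg/L·hr

AUC = 119 mg/L·hr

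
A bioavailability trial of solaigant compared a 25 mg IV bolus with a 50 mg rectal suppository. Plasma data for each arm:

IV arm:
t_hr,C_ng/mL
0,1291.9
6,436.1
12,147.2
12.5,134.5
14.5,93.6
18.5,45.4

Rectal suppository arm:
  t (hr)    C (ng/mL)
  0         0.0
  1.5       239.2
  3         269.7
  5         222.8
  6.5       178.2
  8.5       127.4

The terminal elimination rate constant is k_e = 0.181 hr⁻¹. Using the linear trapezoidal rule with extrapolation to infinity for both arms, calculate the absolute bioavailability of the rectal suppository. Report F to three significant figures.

Trapezoidal AUC_0→18.5 (IV):
  [0→6]: (1291.9+436.1)/2 × 6 = 5184.0
  [6→12]: (436.1+147.2)/2 × 6 = 1749.9
  [12→12.5]: (147.2+134.5)/2 × 0.5 = 70.425
  [12.5→14.5]: (134.5+93.6)/2 × 2 = 228.1
  [14.5→18.5]: (93.6+45.4)/2 × 4 = 278.0
  Sum = 7510.425 ng/mL·hr
IV tail: 45.4/0.181 = 250.829; AUC_iv,0→∞ = 7510.425 + 250.829 = 7761.254 ng/mL·hr
Trapezoidal AUC_0→8.5 (rectal suppository):
  [0→1.5]: (0.0+239.2)/2 × 1.5 = 179.4
  [1.5→3]: (239.2+269.7)/2 × 1.5 = 381.675
  [3→5]: (269.7+222.8)/2 × 2 = 492.5
  [5→6.5]: (222.8+178.2)/2 × 1.5 = 300.75
  [6.5→8.5]: (178.2+127.4)/2 × 2 = 305.6
  Sum = 1659.925 ng/mL·hr
rectal suppository tail: 127.4/0.181 = 703.867; AUC_ev,0→∞ = 1659.925 + 703.867 = 2363.792 ng/mL·hr
F = (AUC_ev/D_ev)/(AUC_iv/D_iv) = (2363.792/50)/(7761.254/25) = 47.27584/310.45016 = 0.1523

F = 0.152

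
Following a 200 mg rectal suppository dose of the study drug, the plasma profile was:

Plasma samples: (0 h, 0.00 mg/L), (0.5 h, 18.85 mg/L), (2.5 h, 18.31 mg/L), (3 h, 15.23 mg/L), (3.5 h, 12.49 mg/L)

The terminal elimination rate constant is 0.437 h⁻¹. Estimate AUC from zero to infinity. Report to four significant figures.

Trapezoidal AUC_0→3.5:
  [0→0.5]: (0.00+18.85)/2 × 0.5 = 4.7125
  [0.5→2.5]: (18.85+18.31)/2 × 2 = 37.16
  [2.5→3]: (18.31+15.23)/2 × 0.5 = 8.385
  [3→3.5]: (15.23+12.49)/2 × 0.5 = 6.93
  Sum = 57.1875 mg/L·h
Extrapolated tail: C_last / k_e = 12.49 / 0.437 = 28.581
AUC_0→∞ = 57.1875 + 28.581 = 85.7685 mg/L·h

AUC = 85.77 mg/L·h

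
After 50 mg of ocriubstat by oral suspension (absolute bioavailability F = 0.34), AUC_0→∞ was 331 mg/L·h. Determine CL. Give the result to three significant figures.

CL = 0.0514 L/h

CL = F × Dose / AUC_0→∞
   = 0.34 × 50 / 331 = 0.0513595 L/h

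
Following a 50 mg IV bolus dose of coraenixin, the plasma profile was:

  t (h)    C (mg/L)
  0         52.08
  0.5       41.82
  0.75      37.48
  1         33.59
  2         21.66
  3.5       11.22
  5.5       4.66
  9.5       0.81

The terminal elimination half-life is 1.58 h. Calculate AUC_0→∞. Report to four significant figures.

AUC = 123.2 mg/L·h

Trapezoidal AUC_0→9.5:
  [0→0.5]: (52.08+41.82)/2 × 0.5 = 23.475
  [0.5→0.75]: (41.82+37.48)/2 × 0.25 = 9.9125
  [0.75→1]: (37.48+33.59)/2 × 0.25 = 8.88375
  [1→2]: (33.59+21.66)/2 × 1 = 27.625
  [2→3.5]: (21.66+11.22)/2 × 1.5 = 24.66
  [3.5→5.5]: (11.22+4.66)/2 × 2 = 15.88
  [5.5→9.5]: (4.66+0.81)/2 × 4 = 10.94
  Sum = 121.37625 mg/L·h
k_e = ln2 / t½ = 0.693147 / 1.58 = 0.4387 h^-1
Extrapolated tail: C_last / k_e = 0.81 / 0.4387 = 1.846
AUC_0→∞ = 121.37625 + 1.846 = 123.22225 mg/L·h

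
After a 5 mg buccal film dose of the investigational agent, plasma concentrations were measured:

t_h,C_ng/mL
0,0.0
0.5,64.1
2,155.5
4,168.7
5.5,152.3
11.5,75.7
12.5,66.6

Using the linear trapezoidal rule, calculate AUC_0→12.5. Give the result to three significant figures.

Trapezoidal AUC_0→12.5:
  [0→0.5]: (0.0+64.1)/2 × 0.5 = 16.025
  [0.5→2]: (64.1+155.5)/2 × 1.5 = 164.7
  [2→4]: (155.5+168.7)/2 × 2 = 324.2
  [4→5.5]: (168.7+152.3)/2 × 1.5 = 240.75
  [5.5→11.5]: (152.3+75.7)/2 × 6 = 684.0
  [11.5→12.5]: (75.7+66.6)/2 × 1 = 71.15
  Sum = 1500.825 ng/mL·h

AUC = 1500 ng/mL·h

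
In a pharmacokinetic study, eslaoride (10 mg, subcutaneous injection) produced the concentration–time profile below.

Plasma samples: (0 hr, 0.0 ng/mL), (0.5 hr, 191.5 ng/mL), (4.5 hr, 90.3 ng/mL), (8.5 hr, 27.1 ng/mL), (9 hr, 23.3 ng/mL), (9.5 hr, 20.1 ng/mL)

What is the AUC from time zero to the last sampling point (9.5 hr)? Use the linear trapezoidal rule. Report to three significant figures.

Trapezoidal AUC_0→9.5:
  [0→0.5]: (0.0+191.5)/2 × 0.5 = 47.875
  [0.5→4.5]: (191.5+90.3)/2 × 4 = 563.6
  [4.5→8.5]: (90.3+27.1)/2 × 4 = 234.8
  [8.5→9]: (27.1+23.3)/2 × 0.5 = 12.6
  [9→9.5]: (23.3+20.1)/2 × 0.5 = 10.85
  Sum = 869.725 ng/mL·hr

AUC = 870 ng/mL·hr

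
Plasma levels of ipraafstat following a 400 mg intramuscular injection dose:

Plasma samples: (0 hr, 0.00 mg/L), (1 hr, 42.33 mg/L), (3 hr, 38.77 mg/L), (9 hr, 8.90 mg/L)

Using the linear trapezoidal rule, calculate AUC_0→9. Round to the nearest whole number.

AUC = 245 mg/L·hr

Trapezoidal AUC_0→9:
  [0→1]: (0.00+42.33)/2 × 1 = 21.165
  [1→3]: (42.33+38.77)/2 × 2 = 81.1
  [3→9]: (38.77+8.90)/2 × 6 = 143.01
  Sum = 245.275 mg/L·hr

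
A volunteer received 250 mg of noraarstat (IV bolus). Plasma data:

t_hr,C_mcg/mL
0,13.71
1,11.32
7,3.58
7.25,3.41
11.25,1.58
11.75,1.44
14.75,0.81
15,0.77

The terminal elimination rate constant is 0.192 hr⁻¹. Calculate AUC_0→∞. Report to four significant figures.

Trapezoidal AUC_0→15:
  [0→1]: (13.71+11.32)/2 × 1 = 12.515
  [1→7]: (11.32+3.58)/2 × 6 = 44.7
  [7→7.25]: (3.58+3.41)/2 × 0.25 = 0.87375
  [7.25→11.25]: (3.41+1.58)/2 × 4 = 9.98
  [11.25→11.75]: (1.58+1.44)/2 × 0.5 = 0.755
  [11.75→14.75]: (1.44+0.81)/2 × 3 = 3.375
  [14.75→15]: (0.81+0.77)/2 × 0.25 = 0.1975
  Sum = 72.39625 mcg/mL·hr
Extrapolated tail: C_last / k_e = 0.77 / 0.192 = 4.010
AUC_0→∞ = 72.39625 + 4.010 = 76.40625 mcg/mL·hr

AUC = 76.41 mcg/mL·hr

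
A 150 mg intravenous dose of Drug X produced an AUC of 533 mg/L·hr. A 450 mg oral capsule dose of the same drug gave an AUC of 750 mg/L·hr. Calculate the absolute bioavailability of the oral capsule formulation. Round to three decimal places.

F = (AUC_ev / D_ev) / (AUC_iv / D_iv)
  = (750/450) / (533/150)
  = 1.66667 / 3.55333 = 0.4690

F = 0.469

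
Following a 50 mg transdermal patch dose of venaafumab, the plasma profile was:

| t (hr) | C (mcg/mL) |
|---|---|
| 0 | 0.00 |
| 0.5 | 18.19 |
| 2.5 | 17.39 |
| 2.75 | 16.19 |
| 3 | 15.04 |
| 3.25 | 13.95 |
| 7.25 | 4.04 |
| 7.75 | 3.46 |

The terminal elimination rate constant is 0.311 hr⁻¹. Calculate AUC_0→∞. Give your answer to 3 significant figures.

AUC = 101 mcg/mL·hr

Trapezoidal AUC_0→7.75:
  [0→0.5]: (0.00+18.19)/2 × 0.5 = 4.5475
  [0.5→2.5]: (18.19+17.39)/2 × 2 = 35.58
  [2.5→2.75]: (17.39+16.19)/2 × 0.25 = 4.1975
  [2.75→3]: (16.19+15.04)/2 × 0.25 = 3.90375
  [3→3.25]: (15.04+13.95)/2 × 0.25 = 3.62375
  [3.25→7.25]: (13.95+4.04)/2 × 4 = 35.98
  [7.25→7.75]: (4.04+3.46)/2 × 0.5 = 1.875
  Sum = 89.7075 mcg/mL·hr
Extrapolated tail: C_last / k_e = 3.46 / 0.311 = 11.125
AUC_0→∞ = 89.7075 + 11.125 = 100.8325 mcg/mL·hr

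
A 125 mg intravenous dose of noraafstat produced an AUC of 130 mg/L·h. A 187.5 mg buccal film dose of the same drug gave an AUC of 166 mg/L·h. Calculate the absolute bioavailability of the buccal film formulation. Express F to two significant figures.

F = 0.85

F = (AUC_ev / D_ev) / (AUC_iv / D_iv)
  = (166/187.5) / (130/125)
  = 0.885333 / 1.04 = 0.8513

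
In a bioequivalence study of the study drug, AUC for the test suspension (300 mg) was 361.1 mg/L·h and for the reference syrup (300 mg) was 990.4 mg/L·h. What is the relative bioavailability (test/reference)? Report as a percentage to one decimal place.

F_rel = (AUC_test/D_test) / (AUC_ref/D_ref)
      = (361.1/300) / (990.4/300)
      = 1.20367 / 3.30133 = 0.3646 = 36.46%

F_rel = 36.5%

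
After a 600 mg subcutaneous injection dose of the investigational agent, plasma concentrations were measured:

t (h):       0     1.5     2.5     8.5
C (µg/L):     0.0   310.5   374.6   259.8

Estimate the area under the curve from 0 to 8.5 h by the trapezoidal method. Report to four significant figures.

Trapezoidal AUC_0→8.5:
  [0→1.5]: (0.0+310.5)/2 × 1.5 = 232.875
  [1.5→2.5]: (310.5+374.6)/2 × 1 = 342.55
  [2.5→8.5]: (374.6+259.8)/2 × 6 = 1903.2
  Sum = 2478.625 µg/L·h

AUC = 2479 µg/L·h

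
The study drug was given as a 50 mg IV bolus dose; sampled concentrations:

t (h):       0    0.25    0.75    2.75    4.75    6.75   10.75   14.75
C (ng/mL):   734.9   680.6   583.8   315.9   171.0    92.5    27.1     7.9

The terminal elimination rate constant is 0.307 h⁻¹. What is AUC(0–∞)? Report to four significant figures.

Trapezoidal AUC_0→14.75:
  [0→0.25]: (734.9+680.6)/2 × 0.25 = 176.9375
  [0.25→0.75]: (680.6+583.8)/2 × 0.5 = 316.1
  [0.75→2.75]: (583.8+315.9)/2 × 2 = 899.7
  [2.75→4.75]: (315.9+171.0)/2 × 2 = 486.9
  [4.75→6.75]: (171.0+92.5)/2 × 2 = 263.5
  [6.75→10.75]: (92.5+27.1)/2 × 4 = 239.2
  [10.75→14.75]: (27.1+7.9)/2 × 4 = 70.0
  Sum = 2452.3375 ng/mL·h
Extrapolated tail: C_last / k_e = 7.9 / 0.307 = 25.733
AUC_0→∞ = 2452.3375 + 25.733 = 2478.0705 ng/mL·h

AUC = 2478 ng/mL·h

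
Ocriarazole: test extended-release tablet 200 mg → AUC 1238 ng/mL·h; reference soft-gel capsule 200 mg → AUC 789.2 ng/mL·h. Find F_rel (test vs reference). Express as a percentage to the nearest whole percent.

F_rel = (AUC_test/D_test) / (AUC_ref/D_ref)
      = (1238/200) / (789.2/200)
      = 6.19 / 3.946 = 1.5687 = 156.87%

F_rel = 157%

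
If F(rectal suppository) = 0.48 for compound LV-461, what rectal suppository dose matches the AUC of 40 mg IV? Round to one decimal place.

For equal systemic exposure: F × D_ev = D_iv
D_ev = D_iv / F = 40 / 0.48 = 83.3333 mg

D_rectal = 83.3 mg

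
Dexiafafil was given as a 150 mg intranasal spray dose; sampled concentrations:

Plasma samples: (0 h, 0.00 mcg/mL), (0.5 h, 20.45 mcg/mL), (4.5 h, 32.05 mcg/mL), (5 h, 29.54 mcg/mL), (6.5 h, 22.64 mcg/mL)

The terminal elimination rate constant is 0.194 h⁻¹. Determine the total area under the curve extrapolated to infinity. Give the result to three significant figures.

AUC = 281 mcg/mL·h

Trapezoidal AUC_0→6.5:
  [0→0.5]: (0.00+20.45)/2 × 0.5 = 5.1125
  [0.5→4.5]: (20.45+32.05)/2 × 4 = 105.0
  [4.5→5]: (32.05+29.54)/2 × 0.5 = 15.3975
  [5→6.5]: (29.54+22.64)/2 × 1.5 = 39.135
  Sum = 164.645 mcg/mL·h
Extrapolated tail: C_last / k_e = 22.64 / 0.194 = 116.701
AUC_0→∞ = 164.645 + 116.701 = 281.346 mcg/mL·h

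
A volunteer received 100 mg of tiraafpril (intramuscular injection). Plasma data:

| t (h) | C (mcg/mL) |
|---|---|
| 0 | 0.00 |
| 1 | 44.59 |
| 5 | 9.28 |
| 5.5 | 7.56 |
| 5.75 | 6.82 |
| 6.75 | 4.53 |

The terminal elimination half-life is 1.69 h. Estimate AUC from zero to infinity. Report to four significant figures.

AUC = 152.8 mcg/mL·h

Trapezoidal AUC_0→6.75:
  [0→1]: (0.00+44.59)/2 × 1 = 22.295
  [1→5]: (44.59+9.28)/2 × 4 = 107.74
  [5→5.5]: (9.28+7.56)/2 × 0.5 = 4.21
  [5.5→5.75]: (7.56+6.82)/2 × 0.25 = 1.7975
  [5.75→6.75]: (6.82+4.53)/2 × 1 = 5.675
  Sum = 141.7175 mcg/mL·h
k_e = ln2 / t½ = 0.693147 / 1.69 = 0.4101 h^-1
Extrapolated tail: C_last / k_e = 4.53 / 0.4101 = 11.046
AUC_0→∞ = 141.7175 + 11.046 = 152.7635 mcg/mL·h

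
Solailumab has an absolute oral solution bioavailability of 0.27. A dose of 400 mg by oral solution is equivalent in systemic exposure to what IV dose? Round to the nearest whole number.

D_iv = 108 mg

Systemic exposure from an extravascular dose = F × D_ev, so the equivalent IV dose is F × D_ev.
D_iv = F × D_ev = 0.27 × 400 = 108 mg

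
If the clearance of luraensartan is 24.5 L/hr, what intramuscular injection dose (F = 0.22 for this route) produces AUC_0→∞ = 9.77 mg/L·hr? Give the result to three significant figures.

Dose = CL × AUC_0→∞ / F
     = 24.5 × 9.77 / 0.22 = 1088.02 mg

Dose = 1090 mg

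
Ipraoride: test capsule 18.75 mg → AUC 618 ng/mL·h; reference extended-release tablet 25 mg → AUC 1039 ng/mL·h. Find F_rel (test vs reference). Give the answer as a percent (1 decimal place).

F_rel = 79.3%

F_rel = (AUC_test/D_test) / (AUC_ref/D_ref)
      = (618/18.75) / (1039/25)
      = 32.96 / 41.56 = 0.7931 = 79.31%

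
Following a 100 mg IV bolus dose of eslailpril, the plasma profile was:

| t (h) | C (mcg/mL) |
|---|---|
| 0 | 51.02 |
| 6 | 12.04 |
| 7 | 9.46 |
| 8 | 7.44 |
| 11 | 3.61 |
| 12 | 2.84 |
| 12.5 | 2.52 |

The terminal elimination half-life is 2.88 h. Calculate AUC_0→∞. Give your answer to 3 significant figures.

AUC = 240 mcg/mL·h

Trapezoidal AUC_0→12.5:
  [0→6]: (51.02+12.04)/2 × 6 = 189.18
  [6→7]: (12.04+9.46)/2 × 1 = 10.75
  [7→8]: (9.46+7.44)/2 × 1 = 8.45
  [8→11]: (7.44+3.61)/2 × 3 = 16.575
  [11→12]: (3.61+2.84)/2 × 1 = 3.225
  [12→12.5]: (2.84+2.52)/2 × 0.5 = 1.34
  Sum = 229.52 mcg/mL·h
k_e = ln2 / t½ = 0.693147 / 2.88 = 0.2407 h^-1
Extrapolated tail: C_last / k_e = 2.52 / 0.2407 = 10.469
AUC_0→∞ = 229.52 + 10.469 = 239.989 mcg/mL·h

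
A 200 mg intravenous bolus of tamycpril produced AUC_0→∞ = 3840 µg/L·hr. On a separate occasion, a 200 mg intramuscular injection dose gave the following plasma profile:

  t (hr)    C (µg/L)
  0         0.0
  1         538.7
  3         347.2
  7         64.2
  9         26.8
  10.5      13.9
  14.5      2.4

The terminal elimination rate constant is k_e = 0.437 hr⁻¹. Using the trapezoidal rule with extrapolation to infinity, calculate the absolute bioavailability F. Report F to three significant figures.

F = 0.557

Trapezoidal AUC_0→14.5 (intramuscular injection):
  [0→1]: (0.0+538.7)/2 × 1 = 269.35
  [1→3]: (538.7+347.2)/2 × 2 = 885.9
  [3→7]: (347.2+64.2)/2 × 4 = 822.8
  [7→9]: (64.2+26.8)/2 × 2 = 91.0
  [9→10.5]: (26.8+13.9)/2 × 1.5 = 30.525
  [10.5→14.5]: (13.9+2.4)/2 × 4 = 32.6
  Sum = 2132.175 µg/L·hr
Tail: C_last/k_e = 2.4/0.437 = 5.492
AUC_0→∞ (intramuscular injection) = 2132.175 + 5.492 = 2137.667 µg/L·hr
F = (AUC_ev/D_ev)/(AUC_iv/D_iv) = (2137.667/200)/(3840/200) = 10.688335/19.2 = 0.5567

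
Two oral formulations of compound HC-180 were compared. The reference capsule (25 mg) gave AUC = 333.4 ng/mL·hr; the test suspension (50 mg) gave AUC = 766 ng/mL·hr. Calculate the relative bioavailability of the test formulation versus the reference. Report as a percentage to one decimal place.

F_rel = (AUC_test/D_test) / (AUC_ref/D_ref)
      = (766/50) / (333.4/25)
      = 15.32 / 13.336 = 1.1488 = 114.88%

F_rel = 114.9%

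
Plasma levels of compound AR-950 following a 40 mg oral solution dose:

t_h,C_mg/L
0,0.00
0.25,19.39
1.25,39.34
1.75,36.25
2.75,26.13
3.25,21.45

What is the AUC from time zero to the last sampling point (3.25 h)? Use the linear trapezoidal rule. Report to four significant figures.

Trapezoidal AUC_0→3.25:
  [0→0.25]: (0.00+19.39)/2 × 0.25 = 2.42375
  [0.25→1.25]: (19.39+39.34)/2 × 1 = 29.365
  [1.25→1.75]: (39.34+36.25)/2 × 0.5 = 18.8975
  [1.75→2.75]: (36.25+26.13)/2 × 1 = 31.19
  [2.75→3.25]: (26.13+21.45)/2 × 0.5 = 11.895
  Sum = 93.77125 mg/L·h

AUC = 93.77 mg/L·h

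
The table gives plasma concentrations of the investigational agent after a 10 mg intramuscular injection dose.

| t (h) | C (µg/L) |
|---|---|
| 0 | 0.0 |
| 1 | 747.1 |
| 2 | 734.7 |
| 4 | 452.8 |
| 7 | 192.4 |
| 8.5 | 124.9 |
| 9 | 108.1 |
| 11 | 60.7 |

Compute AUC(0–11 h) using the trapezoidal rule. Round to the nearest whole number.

Trapezoidal AUC_0→11:
  [0→1]: (0.0+747.1)/2 × 1 = 373.55
  [1→2]: (747.1+734.7)/2 × 1 = 740.9
  [2→4]: (734.7+452.8)/2 × 2 = 1187.5
  [4→7]: (452.8+192.4)/2 × 3 = 967.8
  [7→8.5]: (192.4+124.9)/2 × 1.5 = 237.975
  [8.5→9]: (124.9+108.1)/2 × 0.5 = 58.25
  [9→11]: (108.1+60.7)/2 × 2 = 168.8
  Sum = 3734.775 µg/L·h

AUC = 3735 µg/L·h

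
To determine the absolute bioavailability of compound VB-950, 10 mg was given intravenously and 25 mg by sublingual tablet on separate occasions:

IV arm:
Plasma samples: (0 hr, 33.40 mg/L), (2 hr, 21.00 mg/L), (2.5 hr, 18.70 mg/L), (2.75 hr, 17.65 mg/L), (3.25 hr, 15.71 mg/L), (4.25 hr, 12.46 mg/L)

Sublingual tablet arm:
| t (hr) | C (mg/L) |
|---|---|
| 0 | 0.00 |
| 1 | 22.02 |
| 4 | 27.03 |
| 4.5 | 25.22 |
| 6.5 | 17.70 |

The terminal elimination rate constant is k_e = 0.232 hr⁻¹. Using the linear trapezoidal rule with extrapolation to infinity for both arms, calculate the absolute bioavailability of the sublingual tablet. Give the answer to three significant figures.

F = 0.598

Trapezoidal AUC_0→4.25 (IV):
  [0→2]: (33.40+21.00)/2 × 2 = 54.4
  [2→2.5]: (21.00+18.70)/2 × 0.5 = 9.925
  [2.5→2.75]: (18.70+17.65)/2 × 0.25 = 4.54375
  [2.75→3.25]: (17.65+15.71)/2 × 0.5 = 8.34
  [3.25→4.25]: (15.71+12.46)/2 × 1 = 14.085
  Sum = 91.29375 mg/L·hr
IV tail: 12.46/0.232 = 53.707; AUC_iv,0→∞ = 91.29375 + 53.707 = 145.00075 mg/L·hr
Trapezoidal AUC_0→6.5 (sublingual tablet):
  [0→1]: (0.00+22.02)/2 × 1 = 11.01
  [1→4]: (22.02+27.03)/2 × 3 = 73.575
  [4→4.5]: (27.03+25.22)/2 × 0.5 = 13.0625
  [4.5→6.5]: (25.22+17.70)/2 × 2 = 42.92
  Sum = 140.5675 mg/L·hr
sublingual tablet tail: 17.70/0.232 = 76.293; AUC_ev,0→∞ = 140.5675 + 76.293 = 216.8605 mg/L·hr
F = (AUC_ev/D_ev)/(AUC_iv/D_iv) = (216.8605/25)/(145.00075/10) = 8.67442/14.500075 = 0.5982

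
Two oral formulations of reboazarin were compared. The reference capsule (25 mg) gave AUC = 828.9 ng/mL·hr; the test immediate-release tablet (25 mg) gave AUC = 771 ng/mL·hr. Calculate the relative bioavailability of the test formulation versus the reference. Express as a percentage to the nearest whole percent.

F_rel = (AUC_test/D_test) / (AUC_ref/D_ref)
      = (771/25) / (828.9/25)
      = 30.84 / 33.156 = 0.9301 = 93.01%

F_rel = 93%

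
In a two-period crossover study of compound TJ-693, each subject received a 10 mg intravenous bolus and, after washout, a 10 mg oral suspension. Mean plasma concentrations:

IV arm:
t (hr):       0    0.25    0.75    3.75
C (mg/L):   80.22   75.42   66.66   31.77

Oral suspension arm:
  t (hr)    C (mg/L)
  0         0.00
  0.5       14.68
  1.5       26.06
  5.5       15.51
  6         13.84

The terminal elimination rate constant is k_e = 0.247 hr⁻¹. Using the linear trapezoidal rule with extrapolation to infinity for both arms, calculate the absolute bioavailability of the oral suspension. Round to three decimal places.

Trapezoidal AUC_0→3.75 (IV):
  [0→0.25]: (80.22+75.42)/2 × 0.25 = 19.455
  [0.25→0.75]: (75.42+66.66)/2 × 0.5 = 35.52
  [0.75→3.75]: (66.66+31.77)/2 × 3 = 147.645
  Sum = 202.62 mg/L·hr
IV tail: 31.77/0.247 = 128.623; AUC_iv,0→∞ = 202.62 + 128.623 = 331.243 mg/L·hr
Trapezoidal AUC_0→6 (oral suspension):
  [0→0.5]: (0.00+14.68)/2 × 0.5 = 3.67
  [0.5→1.5]: (14.68+26.06)/2 × 1 = 20.37
  [1.5→5.5]: (26.06+15.51)/2 × 4 = 83.14
  [5.5→6]: (15.51+13.84)/2 × 0.5 = 7.3375
  Sum = 114.5175 mg/L·hr
oral suspension tail: 13.84/0.247 = 56.032; AUC_ev,0→∞ = 114.5175 + 56.032 = 170.5495 mg/L·hr
F = (AUC_ev/D_ev)/(AUC_iv/D_iv) = (170.5495/10)/(331.243/10) = 17.05495/33.1243 = 0.5149

F = 0.515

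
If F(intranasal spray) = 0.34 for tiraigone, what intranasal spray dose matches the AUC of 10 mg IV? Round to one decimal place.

D_intranasal = 29.4 mg

For equal systemic exposure: F × D_ev = D_iv
D_ev = D_iv / F = 10 / 0.34 = 29.4118 mg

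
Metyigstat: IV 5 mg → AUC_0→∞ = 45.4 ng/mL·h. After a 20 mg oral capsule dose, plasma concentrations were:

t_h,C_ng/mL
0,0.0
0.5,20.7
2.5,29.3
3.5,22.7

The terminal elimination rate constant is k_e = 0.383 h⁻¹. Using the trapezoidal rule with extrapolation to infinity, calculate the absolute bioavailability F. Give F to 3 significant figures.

Trapezoidal AUC_0→3.5 (oral capsule):
  [0→0.5]: (0.0+20.7)/2 × 0.5 = 5.175
  [0.5→2.5]: (20.7+29.3)/2 × 2 = 50.0
  [2.5→3.5]: (29.3+22.7)/2 × 1 = 26.0
  Sum = 81.175 ng/mL·h
Tail: C_last/k_e = 22.7/0.383 = 59.269
AUC_0→∞ (oral capsule) = 81.175 + 59.269 = 140.444 ng/mL·h
F = (AUC_ev/D_ev)/(AUC_iv/D_iv) = (140.444/20)/(45.4/5) = 7.0222/9.08 = 0.7734

F = 0.773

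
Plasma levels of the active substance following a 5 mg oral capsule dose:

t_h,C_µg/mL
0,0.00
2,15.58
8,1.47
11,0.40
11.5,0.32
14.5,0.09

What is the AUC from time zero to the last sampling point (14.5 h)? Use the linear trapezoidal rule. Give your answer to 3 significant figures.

AUC = 70.3 µg/mL·h

Trapezoidal AUC_0→14.5:
  [0→2]: (0.00+15.58)/2 × 2 = 15.58
  [2→8]: (15.58+1.47)/2 × 6 = 51.15
  [8→11]: (1.47+0.40)/2 × 3 = 2.805
  [11→11.5]: (0.40+0.32)/2 × 0.5 = 0.18
  [11.5→14.5]: (0.32+0.09)/2 × 3 = 0.615
  Sum = 70.33 µg/mL·h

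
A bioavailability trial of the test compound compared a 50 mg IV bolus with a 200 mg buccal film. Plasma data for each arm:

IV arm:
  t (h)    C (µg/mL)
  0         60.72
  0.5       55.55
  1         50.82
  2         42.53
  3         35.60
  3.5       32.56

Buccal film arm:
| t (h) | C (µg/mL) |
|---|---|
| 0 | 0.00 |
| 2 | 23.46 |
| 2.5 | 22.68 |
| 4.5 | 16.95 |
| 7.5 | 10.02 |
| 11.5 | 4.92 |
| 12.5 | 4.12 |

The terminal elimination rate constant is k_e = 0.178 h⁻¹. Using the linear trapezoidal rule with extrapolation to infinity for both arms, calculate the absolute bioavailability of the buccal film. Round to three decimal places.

Trapezoidal AUC_0→3.5 (IV):
  [0→0.5]: (60.72+55.55)/2 × 0.5 = 29.0675
  [0.5→1]: (55.55+50.82)/2 × 0.5 = 26.5925
  [1→2]: (50.82+42.53)/2 × 1 = 46.675
  [2→3]: (42.53+35.60)/2 × 1 = 39.065
  [3→3.5]: (35.60+32.56)/2 × 0.5 = 17.04
  Sum = 158.44 µg/mL·h
IV tail: 32.56/0.178 = 182.921; AUC_iv,0→∞ = 158.44 + 182.921 = 341.361 µg/mL·h
Trapezoidal AUC_0→12.5 (buccal film):
  [0→2]: (0.00+23.46)/2 × 2 = 23.46
  [2→2.5]: (23.46+22.68)/2 × 0.5 = 11.535
  [2.5→4.5]: (22.68+16.95)/2 × 2 = 39.63
  [4.5→7.5]: (16.95+10.02)/2 × 3 = 40.455
  [7.5→11.5]: (10.02+4.92)/2 × 4 = 29.88
  [11.5→12.5]: (4.92+4.12)/2 × 1 = 4.52
  Sum = 149.48 µg/mL·h
buccal film tail: 4.12/0.178 = 23.146; AUC_ev,0→∞ = 149.48 + 23.146 = 172.626 µg/mL·h
F = (AUC_ev/D_ev)/(AUC_iv/D_iv) = (172.626/200)/(341.361/50) = 0.86313/6.82722 = 0.1264

F = 0.126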